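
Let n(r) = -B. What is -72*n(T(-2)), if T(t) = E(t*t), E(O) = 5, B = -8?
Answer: -576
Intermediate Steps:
T(t) = 5
n(r) = 8 (n(r) = -1*(-8) = 8)
-72*n(T(-2)) = -72*8 = -576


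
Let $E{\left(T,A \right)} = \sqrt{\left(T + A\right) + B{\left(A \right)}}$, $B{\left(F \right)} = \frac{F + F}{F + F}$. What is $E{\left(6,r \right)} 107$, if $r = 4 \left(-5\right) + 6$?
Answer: $107 i \sqrt{7} \approx 283.1 i$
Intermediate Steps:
$r = -14$ ($r = -20 + 6 = -14$)
$B{\left(F \right)} = 1$ ($B{\left(F \right)} = \frac{2 F}{2 F} = 2 F \frac{1}{2 F} = 1$)
$E{\left(T,A \right)} = \sqrt{1 + A + T}$ ($E{\left(T,A \right)} = \sqrt{\left(T + A\right) + 1} = \sqrt{\left(A + T\right) + 1} = \sqrt{1 + A + T}$)
$E{\left(6,r \right)} 107 = \sqrt{1 - 14 + 6} \cdot 107 = \sqrt{-7} \cdot 107 = i \sqrt{7} \cdot 107 = 107 i \sqrt{7}$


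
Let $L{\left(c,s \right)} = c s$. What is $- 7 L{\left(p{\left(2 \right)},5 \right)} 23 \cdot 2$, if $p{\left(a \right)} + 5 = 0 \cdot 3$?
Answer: $8050$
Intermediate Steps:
$p{\left(a \right)} = -5$ ($p{\left(a \right)} = -5 + 0 \cdot 3 = -5 + 0 = -5$)
$- 7 L{\left(p{\left(2 \right)},5 \right)} 23 \cdot 2 = - 7 \left(\left(-5\right) 5\right) 23 \cdot 2 = \left(-7\right) \left(-25\right) 46 = 175 \cdot 46 = 8050$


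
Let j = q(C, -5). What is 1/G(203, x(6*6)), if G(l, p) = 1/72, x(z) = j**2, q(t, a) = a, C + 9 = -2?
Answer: 72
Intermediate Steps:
C = -11 (C = -9 - 2 = -11)
j = -5
x(z) = 25 (x(z) = (-5)**2 = 25)
G(l, p) = 1/72
1/G(203, x(6*6)) = 1/(1/72) = 72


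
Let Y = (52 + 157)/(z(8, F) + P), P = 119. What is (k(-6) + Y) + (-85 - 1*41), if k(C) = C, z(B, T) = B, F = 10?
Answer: -16555/127 ≈ -130.35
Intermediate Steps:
Y = 209/127 (Y = (52 + 157)/(8 + 119) = 209/127 ≈ 1.6457)
(k(-6) + Y) + (-85 - 1*41) = (-6 + 209/127) + (-85 - 1*41) = -553/127 + (-85 - 41) = -553/127 - 126 = -16555/127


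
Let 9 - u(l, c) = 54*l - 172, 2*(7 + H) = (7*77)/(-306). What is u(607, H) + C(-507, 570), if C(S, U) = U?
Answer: -32027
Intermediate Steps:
H = -4823/612 (H = -7 + ((7*77)/(-306))/2 = -7 + (539*(-1/306))/2 = -7 + (1/2)*(-539/306) = -7 - 539/612 = -4823/612 ≈ -7.8807)
u(l, c) = 181 - 54*l (u(l, c) = 9 - (54*l - 172) = 9 - (-172 + 54*l) = 9 + (172 - 54*l) = 181 - 54*l)
u(607, H) + C(-507, 570) = (181 - 54*607) + 570 = (181 - 32778) + 570 = -32597 + 570 = -32027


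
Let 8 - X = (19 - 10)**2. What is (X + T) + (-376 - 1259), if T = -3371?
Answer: -5079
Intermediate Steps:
X = -73 (X = 8 - (19 - 10)**2 = 8 - 1*9**2 = 8 - 1*81 = 8 - 81 = -73)
(X + T) + (-376 - 1259) = (-73 - 3371) + (-376 - 1259) = -3444 - 1635 = -5079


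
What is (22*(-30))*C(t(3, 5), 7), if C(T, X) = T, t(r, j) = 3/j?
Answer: -396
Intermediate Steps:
(22*(-30))*C(t(3, 5), 7) = (22*(-30))*(3/5) = -1980/5 = -660*⅗ = -396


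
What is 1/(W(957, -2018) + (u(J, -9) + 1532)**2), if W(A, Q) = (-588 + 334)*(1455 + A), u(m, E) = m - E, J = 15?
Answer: 1/1808488 ≈ 5.5295e-7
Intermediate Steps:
W(A, Q) = -369570 - 254*A (W(A, Q) = -254*(1455 + A) = -369570 - 254*A)
1/(W(957, -2018) + (u(J, -9) + 1532)**2) = 1/((-369570 - 254*957) + ((15 - 1*(-9)) + 1532)**2) = 1/((-369570 - 243078) + ((15 + 9) + 1532)**2) = 1/(-612648 + (24 + 1532)**2) = 1/(-612648 + 1556**2) = 1/(-612648 + 2421136) = 1/1808488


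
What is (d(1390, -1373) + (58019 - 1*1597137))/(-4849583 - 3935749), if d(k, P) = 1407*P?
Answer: 3470929/8785332 ≈ 0.39508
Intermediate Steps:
(d(1390, -1373) + (58019 - 1*1597137))/(-4849583 - 3935749) = (1407*(-1373) + (58019 - 1*1597137))/(-4849583 - 3935749) = (-1931811 + (58019 - 1597137))/(-8785332) = (-1931811 - 1539118)*(-1/8785332) = -3470929*(-1/8785332) = 3470929/8785332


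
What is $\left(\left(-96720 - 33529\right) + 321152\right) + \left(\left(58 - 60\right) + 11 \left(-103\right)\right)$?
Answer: $189768$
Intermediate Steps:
$\left(\left(-96720 - 33529\right) + 321152\right) + \left(\left(58 - 60\right) + 11 \left(-103\right)\right) = \left(-130249 + 321152\right) - 1135 = 190903 - 1135 = 189768$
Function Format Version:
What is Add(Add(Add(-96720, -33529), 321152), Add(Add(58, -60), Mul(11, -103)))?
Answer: 189768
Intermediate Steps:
Add(Add(Add(-96720, -33529), 321152), Add(Add(58, -60), Mul(11, -103))) = Add(Add(-130249, 321152), Add(-2, -1133)) = Add(190903, -1135) = 189768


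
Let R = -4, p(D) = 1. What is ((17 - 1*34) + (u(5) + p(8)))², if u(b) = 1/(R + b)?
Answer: 225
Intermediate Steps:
u(b) = 1/(-4 + b)
((17 - 1*34) + (u(5) + p(8)))² = ((17 - 1*34) + (1/(-4 + 5) + 1))² = ((17 - 34) + (1/1 + 1))² = (-17 + (1 + 1))² = (-17 + 2)² = (-15)² = 225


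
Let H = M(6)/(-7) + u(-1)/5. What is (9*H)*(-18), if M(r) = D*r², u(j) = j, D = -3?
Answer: -86346/35 ≈ -2467.0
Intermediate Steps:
M(r) = -3*r²
H = 533/35 (H = -3*6²/(-7) - 1/5 = -3*36*(-⅐) - 1*⅕ = -108*(-⅐) - ⅕ = 108/7 - ⅕ = 533/35 ≈ 15.229)
(9*H)*(-18) = (9*(533/35))*(-18) = (4797/35)*(-18) = -86346/35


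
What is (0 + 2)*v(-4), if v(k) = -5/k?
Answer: 5/2 ≈ 2.5000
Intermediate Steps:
(0 + 2)*v(-4) = (0 + 2)*(-5/(-4)) = 2*(-5*(-¼)) = 2*(5/4) = 5/2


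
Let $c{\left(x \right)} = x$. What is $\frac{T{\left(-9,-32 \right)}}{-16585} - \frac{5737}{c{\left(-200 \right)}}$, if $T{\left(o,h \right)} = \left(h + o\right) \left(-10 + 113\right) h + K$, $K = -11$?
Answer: $\frac{13624629}{663400} \approx 20.538$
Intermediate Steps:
$T{\left(o,h \right)} = -11 + h \left(103 h + 103 o\right)$ ($T{\left(o,h \right)} = \left(h + o\right) \left(-10 + 113\right) h - 11 = \left(h + o\right) 103 h - 11 = \left(103 h + 103 o\right) h - 11 = h \left(103 h + 103 o\right) - 11 = -11 + h \left(103 h + 103 o\right)$)
$\frac{T{\left(-9,-32 \right)}}{-16585} - \frac{5737}{c{\left(-200 \right)}} = \frac{-11 + 103 \left(-32\right)^{2} + 103 \left(-32\right) \left(-9\right)}{-16585} - \frac{5737}{-200} = \left(-11 + 103 \cdot 1024 + 29664\right) \left(- \frac{1}{16585}\right) - - \frac{5737}{200} = \left(-11 + 105472 + 29664\right) \left(- \frac{1}{16585}\right) + \frac{5737}{200} = 135125 \left(- \frac{1}{16585}\right) + \frac{5737}{200} = - \frac{27025}{3317} + \frac{5737}{200} = \frac{13624629}{663400}$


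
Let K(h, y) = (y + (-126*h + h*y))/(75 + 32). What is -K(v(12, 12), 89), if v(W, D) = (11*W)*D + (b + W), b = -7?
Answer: 58704/107 ≈ 548.64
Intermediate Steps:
v(W, D) = -7 + W + 11*D*W (v(W, D) = (11*W)*D + (-7 + W) = 11*D*W + (-7 + W) = -7 + W + 11*D*W)
K(h, y) = -126*h/107 + y/107 + h*y/107 (K(h, y) = (y - 126*h + h*y)/107 = (y - 126*h + h*y)*(1/107) = -126*h/107 + y/107 + h*y/107)
-K(v(12, 12), 89) = -(-126*(-7 + 12 + 11*12*12)/107 + (1/107)*89 + (1/107)*(-7 + 12 + 11*12*12)*89) = -(-126*(-7 + 12 + 1584)/107 + 89/107 + (1/107)*(-7 + 12 + 1584)*89) = -(-126/107*1589 + 89/107 + (1/107)*1589*89) = -(-200214/107 + 89/107 + 141421/107) = -1*(-58704/107) = 58704/107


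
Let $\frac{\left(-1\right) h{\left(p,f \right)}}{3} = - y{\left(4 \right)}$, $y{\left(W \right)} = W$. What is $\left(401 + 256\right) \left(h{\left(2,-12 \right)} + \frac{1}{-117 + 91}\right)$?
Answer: $\frac{204327}{26} \approx 7858.7$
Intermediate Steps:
$h{\left(p,f \right)} = 12$ ($h{\left(p,f \right)} = - 3 \left(\left(-1\right) 4\right) = \left(-3\right) \left(-4\right) = 12$)
$\left(401 + 256\right) \left(h{\left(2,-12 \right)} + \frac{1}{-117 + 91}\right) = \left(401 + 256\right) \left(12 + \frac{1}{-117 + 91}\right) = 657 \left(12 + \frac{1}{-26}\right) = 657 \left(12 - \frac{1}{26}\right) = 657 \cdot \frac{311}{26} = \frac{204327}{26}$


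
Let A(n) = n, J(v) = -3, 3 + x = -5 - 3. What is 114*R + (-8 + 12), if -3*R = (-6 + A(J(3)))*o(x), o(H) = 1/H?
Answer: -298/11 ≈ -27.091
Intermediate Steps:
x = -11 (x = -3 + (-5 - 3) = -3 - 8 = -11)
R = -3/11 (R = -(-6 - 3)/(3*(-11)) = -(-3)*(-1)/11 = -⅓*9/11 = -3/11 ≈ -0.27273)
114*R + (-8 + 12) = 114*(-3/11) + (-8 + 12) = -342/11 + 4 = -298/11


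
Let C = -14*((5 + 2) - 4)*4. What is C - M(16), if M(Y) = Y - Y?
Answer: -168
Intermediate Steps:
M(Y) = 0
C = -168 (C = -14*(7 - 4)*4 = -14*3*4 = -42*4 = -168)
C - M(16) = -168 - 1*0 = -168 + 0 = -168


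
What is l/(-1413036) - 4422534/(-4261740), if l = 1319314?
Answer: 13054718893/125458167555 ≈ 0.10406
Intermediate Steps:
l/(-1413036) - 4422534/(-4261740) = 1319314/(-1413036) - 4422534/(-4261740) = 1319314*(-1/1413036) - 4422534*(-1/4261740) = -659657/706518 + 737089/710290 = 13054718893/125458167555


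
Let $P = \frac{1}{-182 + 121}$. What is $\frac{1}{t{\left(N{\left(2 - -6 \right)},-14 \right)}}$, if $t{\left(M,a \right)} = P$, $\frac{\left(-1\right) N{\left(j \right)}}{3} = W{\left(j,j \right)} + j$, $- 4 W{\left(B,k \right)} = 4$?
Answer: $-61$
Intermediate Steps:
$W{\left(B,k \right)} = -1$ ($W{\left(B,k \right)} = \left(- \frac{1}{4}\right) 4 = -1$)
$N{\left(j \right)} = 3 - 3 j$ ($N{\left(j \right)} = - 3 \left(-1 + j\right) = 3 - 3 j$)
$P = - \frac{1}{61}$ ($P = \frac{1}{-61} = - \frac{1}{61} \approx -0.016393$)
$t{\left(M,a \right)} = - \frac{1}{61}$
$\frac{1}{t{\left(N{\left(2 - -6 \right)},-14 \right)}} = \frac{1}{- \frac{1}{61}} = -61$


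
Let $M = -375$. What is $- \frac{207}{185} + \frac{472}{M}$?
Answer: $- \frac{32989}{13875} \approx -2.3776$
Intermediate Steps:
$- \frac{207}{185} + \frac{472}{M} = - \frac{207}{185} + \frac{472}{-375} = \left(-207\right) \frac{1}{185} + 472 \left(- \frac{1}{375}\right) = - \frac{207}{185} - \frac{472}{375} = - \frac{32989}{13875}$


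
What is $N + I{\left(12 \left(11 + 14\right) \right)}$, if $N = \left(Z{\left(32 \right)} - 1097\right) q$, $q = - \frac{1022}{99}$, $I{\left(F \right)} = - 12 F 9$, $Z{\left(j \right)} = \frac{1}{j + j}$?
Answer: $- \frac{66767423}{3168} \approx -21076.0$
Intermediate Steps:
$Z{\left(j \right)} = \frac{1}{2 j}$
$I{\left(F \right)} = - 108 F$
$q = - \frac{1022}{99}$ ($q = \left(-1022\right) \frac{1}{99} = - \frac{1022}{99} \approx -10.323$)
$N = \frac{35875777}{3168}$ ($N = \left(\frac{1}{2 \cdot 32} - 1097\right) \left(- \frac{1022}{99}\right) = \left(\frac{1}{2} \cdot \frac{1}{32} - 1097\right) \left(- \frac{1022}{99}\right) = \left(\frac{1}{64} - 1097\right) \left(- \frac{1022}{99}\right) = \left(- \frac{70207}{64}\right) \left(- \frac{1022}{99}\right) = \frac{35875777}{3168} \approx 11324.0$)
$N + I{\left(12 \left(11 + 14\right) \right)} = \frac{35875777}{3168} - 108 \cdot 12 \left(11 + 14\right) = \frac{35875777}{3168} - 108 \cdot 12 \cdot 25 = \frac{35875777}{3168} - 32400 = - \frac{66767423}{3168}$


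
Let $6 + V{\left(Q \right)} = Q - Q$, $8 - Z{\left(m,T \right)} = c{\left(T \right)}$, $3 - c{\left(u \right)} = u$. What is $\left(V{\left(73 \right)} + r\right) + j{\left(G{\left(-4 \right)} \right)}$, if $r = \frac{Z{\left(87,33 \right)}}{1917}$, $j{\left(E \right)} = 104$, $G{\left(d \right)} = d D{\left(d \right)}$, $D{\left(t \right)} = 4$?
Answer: $\frac{187904}{1917} \approx 98.02$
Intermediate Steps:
$c{\left(u \right)} = 3 - u$
$G{\left(d \right)} = 4 d$ ($G{\left(d \right)} = d 4 = 4 d$)
$Z{\left(m,T \right)} = 5 + T$ ($Z{\left(m,T \right)} = 8 - \left(3 - T\right) = 8 + \left(-3 + T\right) = 5 + T$)
$r = \frac{38}{1917}$ ($r = \frac{5 + 33}{1917} = 38 \cdot \frac{1}{1917} = \frac{38}{1917} \approx 0.019823$)
$V{\left(Q \right)} = -6$ ($V{\left(Q \right)} = -6 + \left(Q - Q\right) = -6 + 0 = -6$)
$\left(V{\left(73 \right)} + r\right) + j{\left(G{\left(-4 \right)} \right)} = \left(-6 + \frac{38}{1917}\right) + 104 = - \frac{11464}{1917} + 104 = \frac{187904}{1917}$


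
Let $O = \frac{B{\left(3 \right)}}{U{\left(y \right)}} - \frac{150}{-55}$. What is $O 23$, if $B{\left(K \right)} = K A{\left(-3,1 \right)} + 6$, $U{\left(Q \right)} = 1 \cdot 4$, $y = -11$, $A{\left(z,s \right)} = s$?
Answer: $\frac{5037}{44} \approx 114.48$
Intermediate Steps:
$U{\left(Q \right)} = 4$
$B{\left(K \right)} = 6 + K$ ($B{\left(K \right)} = K 1 + 6 = K + 6 = 6 + K$)
$O = \frac{219}{44}$ ($O = \frac{6 + 3}{4} - \frac{150}{-55} = 9 \cdot \frac{1}{4} - - \frac{30}{11} = \frac{9}{4} + \frac{30}{11} = \frac{219}{44} \approx 4.9773$)
$O 23 = \frac{219}{44} \cdot 23 = \frac{5037}{44}$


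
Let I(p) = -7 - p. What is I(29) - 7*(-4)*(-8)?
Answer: -260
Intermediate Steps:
I(29) - 7*(-4)*(-8) = (-7 - 1*29) - 7*(-4)*(-8) = (-7 - 29) - (-28)*(-8) = -36 - 1*224 = -36 - 224 = -260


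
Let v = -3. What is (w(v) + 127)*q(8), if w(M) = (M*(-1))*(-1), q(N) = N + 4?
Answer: 1488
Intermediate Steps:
q(N) = 4 + N
w(M) = M (w(M) = -M*(-1) = M)
(w(v) + 127)*q(8) = (-3 + 127)*(4 + 8) = 124*12 = 1488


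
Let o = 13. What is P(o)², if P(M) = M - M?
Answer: 0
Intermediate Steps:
P(M) = 0
P(o)² = 0² = 0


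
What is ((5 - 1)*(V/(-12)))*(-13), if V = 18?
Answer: 78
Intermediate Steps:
((5 - 1)*(V/(-12)))*(-13) = ((5 - 1)*(18/(-12)))*(-13) = (4*(18*(-1/12)))*(-13) = (4*(-3/2))*(-13) = -6*(-13) = 78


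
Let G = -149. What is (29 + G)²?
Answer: 14400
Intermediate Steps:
(29 + G)² = (29 - 149)² = (-120)² = 14400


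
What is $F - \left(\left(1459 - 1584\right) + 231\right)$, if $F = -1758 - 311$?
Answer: $-2175$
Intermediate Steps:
$F = -2069$ ($F = -1758 - 311 = -2069$)
$F - \left(\left(1459 - 1584\right) + 231\right) = -2069 - \left(\left(1459 - 1584\right) + 231\right) = -2069 - \left(-125 + 231\right) = -2069 - 106 = -2175$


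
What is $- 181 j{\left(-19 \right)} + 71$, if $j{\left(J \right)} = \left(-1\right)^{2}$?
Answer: $-110$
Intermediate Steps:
$j{\left(J \right)} = 1$
$- 181 j{\left(-19 \right)} + 71 = \left(-181\right) 1 + 71 = -181 + 71 = -110$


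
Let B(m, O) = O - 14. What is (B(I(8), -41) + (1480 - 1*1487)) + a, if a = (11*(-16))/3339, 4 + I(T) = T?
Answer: -207194/3339 ≈ -62.053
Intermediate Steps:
I(T) = -4 + T
B(m, O) = -14 + O
a = -176/3339 (a = -176*1/3339 = -176/3339 ≈ -0.052710)
(B(I(8), -41) + (1480 - 1*1487)) + a = ((-14 - 41) + (1480 - 1*1487)) - 176/3339 = (-55 + (1480 - 1487)) - 176/3339 = (-55 - 7) - 176/3339 = -62 - 176/3339 = -207194/3339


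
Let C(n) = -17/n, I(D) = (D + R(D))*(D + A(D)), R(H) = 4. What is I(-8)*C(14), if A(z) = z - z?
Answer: -272/7 ≈ -38.857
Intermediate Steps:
A(z) = 0
I(D) = D*(4 + D) (I(D) = (D + 4)*(D + 0) = (4 + D)*D = D*(4 + D))
I(-8)*C(14) = (-8*(4 - 8))*(-17/14) = (-8*(-4))*(-17*1/14) = 32*(-17/14) = -272/7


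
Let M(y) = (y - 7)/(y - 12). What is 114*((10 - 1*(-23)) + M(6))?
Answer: 3781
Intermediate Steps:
M(y) = (-7 + y)/(-12 + y)
114*((10 - 1*(-23)) + M(6)) = 114*((10 - 1*(-23)) + (-7 + 6)/(-12 + 6)) = 114*((10 + 23) - 1/(-6)) = 114*(33 - 1/6*(-1)) = 114*(33 + 1/6) = 114*(199/6) = 3781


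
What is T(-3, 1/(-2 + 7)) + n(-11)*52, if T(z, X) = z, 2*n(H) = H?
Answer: -289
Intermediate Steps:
n(H) = H/2
T(-3, 1/(-2 + 7)) + n(-11)*52 = -3 + ((1/2)*(-11))*52 = -3 - 11/2*52 = -3 - 286 = -289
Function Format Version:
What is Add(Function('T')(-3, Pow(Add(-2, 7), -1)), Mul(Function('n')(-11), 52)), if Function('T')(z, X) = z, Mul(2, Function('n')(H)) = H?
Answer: -289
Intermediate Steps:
Function('n')(H) = Mul(Rational(1, 2), H)
Add(Function('T')(-3, Pow(Add(-2, 7), -1)), Mul(Function('n')(-11), 52)) = Add(-3, Mul(Mul(Rational(1, 2), -11), 52)) = Add(-3, Mul(Rational(-11, 2), 52)) = Add(-3, -286) = -289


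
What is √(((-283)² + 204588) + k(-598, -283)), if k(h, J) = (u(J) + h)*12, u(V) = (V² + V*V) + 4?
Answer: √2199685 ≈ 1483.1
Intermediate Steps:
u(V) = 4 + 2*V² (u(V) = (V² + V²) + 4 = 2*V² + 4 = 4 + 2*V²)
k(h, J) = 48 + 12*h + 24*J² (k(h, J) = ((4 + 2*J²) + h)*12 = (4 + h + 2*J²)*12 = 48 + 12*h + 24*J²)
√(((-283)² + 204588) + k(-598, -283)) = √(((-283)² + 204588) + (48 + 12*(-598) + 24*(-283)²)) = √((80089 + 204588) + (48 - 7176 + 24*80089)) = √(284677 + (48 - 7176 + 1922136)) = √(284677 + 1915008) = √2199685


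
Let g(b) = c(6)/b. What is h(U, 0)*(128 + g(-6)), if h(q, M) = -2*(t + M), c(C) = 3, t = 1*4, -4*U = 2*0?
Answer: -1020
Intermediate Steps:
U = 0 (U = -0/2 = -1/4*0 = 0)
t = 4
g(b) = 3/b
h(q, M) = -8 - 2*M (h(q, M) = -2*(4 + M) = -8 - 2*M)
h(U, 0)*(128 + g(-6)) = (-8 - 2*0)*(128 + 3/(-6)) = (-8 + 0)*(128 + 3*(-1/6)) = -8*(128 - 1/2) = -8*255/2 = -1020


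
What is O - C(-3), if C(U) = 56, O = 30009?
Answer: 29953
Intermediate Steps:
O - C(-3) = 30009 - 1*56 = 30009 - 56 = 29953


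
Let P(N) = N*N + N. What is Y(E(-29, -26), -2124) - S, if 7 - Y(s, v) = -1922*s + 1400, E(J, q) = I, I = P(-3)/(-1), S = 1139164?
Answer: -1152089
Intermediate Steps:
P(N) = N + N**2 (P(N) = N**2 + N = N + N**2)
I = -6 (I = -3*(1 - 3)/(-1) = -3*(-2)*(-1) = 6*(-1) = -6)
E(J, q) = -6
Y(s, v) = -1393 + 1922*s (Y(s, v) = 7 - (-1922*s + 1400) = 7 - (1400 - 1922*s) = 7 + (-1400 + 1922*s) = -1393 + 1922*s)
Y(E(-29, -26), -2124) - S = (-1393 + 1922*(-6)) - 1*1139164 = (-1393 - 11532) - 1139164 = -12925 - 1139164 = -1152089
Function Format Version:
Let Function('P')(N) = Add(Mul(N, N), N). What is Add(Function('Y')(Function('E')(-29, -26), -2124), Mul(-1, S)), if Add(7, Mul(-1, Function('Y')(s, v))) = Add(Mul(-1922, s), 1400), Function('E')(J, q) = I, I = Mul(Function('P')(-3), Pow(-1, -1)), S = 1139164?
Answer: -1152089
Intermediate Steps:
Function('P')(N) = Add(N, Pow(N, 2)) (Function('P')(N) = Add(Pow(N, 2), N) = Add(N, Pow(N, 2)))
I = -6 (I = Mul(Mul(-3, Add(1, -3)), Pow(-1, -1)) = Mul(Mul(-3, -2), -1) = Mul(6, -1) = -6)
Function('E')(J, q) = -6
Function('Y')(s, v) = Add(-1393, Mul(1922, s)) (Function('Y')(s, v) = Add(7, Mul(-1, Add(Mul(-1922, s), 1400))) = Add(7, Mul(-1, Add(1400, Mul(-1922, s)))) = Add(7, Add(-1400, Mul(1922, s))) = Add(-1393, Mul(1922, s)))
Add(Function('Y')(Function('E')(-29, -26), -2124), Mul(-1, S)) = Add(Add(-1393, Mul(1922, -6)), Mul(-1, 1139164)) = Add(Add(-1393, -11532), -1139164) = Add(-12925, -1139164) = -1152089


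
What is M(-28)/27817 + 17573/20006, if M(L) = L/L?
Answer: 488848147/556506902 ≈ 0.87842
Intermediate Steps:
M(L) = 1
M(-28)/27817 + 17573/20006 = 1/27817 + 17573/20006 = 488848147/556506902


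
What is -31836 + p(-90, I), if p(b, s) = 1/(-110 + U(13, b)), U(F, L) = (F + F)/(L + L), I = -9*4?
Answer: -315590358/9913 ≈ -31836.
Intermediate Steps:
I = -36 (I = -1*36 = -36)
U(F, L) = F/L (U(F, L) = (2*F)/((2*L)) = (2*F)*(1/(2*L)) = F/L)
p(b, s) = 1/(-110 + 13/b)
-31836 + p(-90, I) = -31836 - 1*(-90)/(-13 + 110*(-90)) = -31836 - 1*(-90)/(-13 - 9900) = -31836 - 1*(-90)/(-9913) = -31836 - 1*(-90)*(-1/9913) = -31836 - 90/9913 = -315590358/9913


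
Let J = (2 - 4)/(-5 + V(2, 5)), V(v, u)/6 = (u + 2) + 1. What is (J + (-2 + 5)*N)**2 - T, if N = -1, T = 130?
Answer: -223209/1849 ≈ -120.72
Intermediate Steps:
V(v, u) = 18 + 6*u (V(v, u) = 6*((u + 2) + 1) = 6*((2 + u) + 1) = 6*(3 + u) = 18 + 6*u)
J = -2/43 (J = (2 - 4)/(-5 + (18 + 6*5)) = -2/(-5 + (18 + 30)) = -2/(-5 + 48) = -2/43 ≈ -0.046512)
(J + (-2 + 5)*N)**2 - T = (-2/43 + (-2 + 5)*(-1))**2 - 1*130 = (-2/43 + 3*(-1))**2 - 130 = (-2/43 - 3)**2 - 130 = (-131/43)**2 - 130 = 17161/1849 - 130 = -223209/1849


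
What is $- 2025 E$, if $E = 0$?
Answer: $0$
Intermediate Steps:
$- 2025 E = \left(-2025\right) 0 = 0$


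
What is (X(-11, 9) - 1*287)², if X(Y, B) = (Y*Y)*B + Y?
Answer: 625681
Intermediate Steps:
X(Y, B) = Y + B*Y² (X(Y, B) = Y²*B + Y = B*Y² + Y = Y + B*Y²)
(X(-11, 9) - 1*287)² = (-11*(1 + 9*(-11)) - 1*287)² = (-11*(1 - 99) - 287)² = (-11*(-98) - 287)² = (1078 - 287)² = 791² = 625681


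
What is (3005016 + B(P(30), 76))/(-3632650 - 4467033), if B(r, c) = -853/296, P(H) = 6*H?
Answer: -889483883/2397506168 ≈ -0.37100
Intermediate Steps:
B(r, c) = -853/296 (B(r, c) = -853*1/296 = -853/296)
(3005016 + B(P(30), 76))/(-3632650 - 4467033) = (3005016 - 853/296)/(-3632650 - 4467033) = (889483883/296)/(-8099683) = (889483883/296)*(-1/8099683) = -889483883/2397506168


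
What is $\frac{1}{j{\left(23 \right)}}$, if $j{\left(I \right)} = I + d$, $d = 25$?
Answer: $\frac{1}{48} \approx 0.020833$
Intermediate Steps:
$j{\left(I \right)} = 25 + I$ ($j{\left(I \right)} = I + 25 = 25 + I$)
$\frac{1}{j{\left(23 \right)}} = \frac{1}{25 + 23} = \frac{1}{48}$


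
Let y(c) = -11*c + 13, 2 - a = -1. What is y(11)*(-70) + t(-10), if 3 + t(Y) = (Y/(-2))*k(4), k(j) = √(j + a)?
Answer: 7557 + 5*√7 ≈ 7570.2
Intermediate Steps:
a = 3 (a = 2 - 1*(-1) = 2 + 1 = 3)
y(c) = 13 - 11*c
k(j) = √(3 + j) (k(j) = √(j + 3) = √(3 + j))
t(Y) = -3 - Y*√7/2 (t(Y) = -3 + (Y/(-2))*√(3 + 4) = -3 + (Y*(-½))*√7 = -3 + (-Y/2)*√7 = -3 - Y*√7/2)
y(11)*(-70) + t(-10) = (13 - 11*11)*(-70) + (-3 - ½*(-10)*√7) = (13 - 121)*(-70) + (-3 + 5*√7) = -108*(-70) + (-3 + 5*√7) = 7560 + (-3 + 5*√7) = 7557 + 5*√7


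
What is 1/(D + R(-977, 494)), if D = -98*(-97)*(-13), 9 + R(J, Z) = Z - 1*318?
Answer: -1/123411 ≈ -8.1030e-6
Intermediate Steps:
R(J, Z) = -327 + Z (R(J, Z) = -9 + (Z - 1*318) = -9 + (Z - 318) = -9 + (-318 + Z) = -327 + Z)
D = -123578 (D = 9506*(-13) = -123578)
1/(D + R(-977, 494)) = 1/(-123578 + (-327 + 494)) = 1/(-123578 + 167) = 1/(-123411) = -1/123411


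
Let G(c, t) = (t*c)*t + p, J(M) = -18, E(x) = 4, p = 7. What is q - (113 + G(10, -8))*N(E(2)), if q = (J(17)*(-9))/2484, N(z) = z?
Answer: -139837/46 ≈ -3039.9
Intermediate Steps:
G(c, t) = 7 + c*t² (G(c, t) = (t*c)*t + 7 = (c*t)*t + 7 = c*t² + 7 = 7 + c*t²)
q = 3/46 (q = -18*(-9)/2484 = 162*(1/2484) = 3/46 ≈ 0.065217)
q - (113 + G(10, -8))*N(E(2)) = 3/46 - (113 + (7 + 10*(-8)²))*4 = 3/46 - (113 + (7 + 10*64))*4 = 3/46 - (113 + (7 + 640))*4 = 3/46 - (113 + 647)*4 = 3/46 - 760*4 = 3/46 - 1*3040 = 3/46 - 3040 = -139837/46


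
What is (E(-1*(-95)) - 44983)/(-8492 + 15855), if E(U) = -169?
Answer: -45152/7363 ≈ -6.1323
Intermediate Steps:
(E(-1*(-95)) - 44983)/(-8492 + 15855) = (-169 - 44983)/(-8492 + 15855) = -45152/7363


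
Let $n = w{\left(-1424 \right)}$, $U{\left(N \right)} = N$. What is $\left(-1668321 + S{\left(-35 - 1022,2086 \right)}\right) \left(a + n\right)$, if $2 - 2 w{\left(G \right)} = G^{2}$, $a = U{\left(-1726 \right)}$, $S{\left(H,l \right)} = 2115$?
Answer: $1692220474278$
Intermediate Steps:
$a = -1726$
$w{\left(G \right)} = 1 - \frac{G^{2}}{2}$
$n = -1013887$ ($n = 1 - \frac{\left(-1424\right)^{2}}{2} = 1 - 1013888 = -1013887$)
$\left(-1668321 + S{\left(-35 - 1022,2086 \right)}\right) \left(a + n\right) = \left(-1668321 + 2115\right) \left(-1726 - 1013887\right) = \left(-1666206\right) \left(-1015613\right) = 1692220474278$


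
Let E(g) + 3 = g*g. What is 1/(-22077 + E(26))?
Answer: -1/21404 ≈ -4.6720e-5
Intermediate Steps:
E(g) = -3 + g² (E(g) = -3 + g*g = -3 + g²)
1/(-22077 + E(26)) = 1/(-22077 + (-3 + 26²)) = 1/(-22077 + (-3 + 676)) = 1/(-22077 + 673) = 1/(-21404) = -1/21404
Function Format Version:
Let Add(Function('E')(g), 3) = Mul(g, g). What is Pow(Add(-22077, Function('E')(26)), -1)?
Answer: Rational(-1, 21404) ≈ -4.6720e-5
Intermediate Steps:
Function('E')(g) = Add(-3, Pow(g, 2)) (Function('E')(g) = Add(-3, Mul(g, g)) = Add(-3, Pow(g, 2)))
Pow(Add(-22077, Function('E')(26)), -1) = Pow(Add(-22077, Add(-3, Pow(26, 2))), -1) = Pow(Add(-22077, Add(-3, 676)), -1) = Pow(Add(-22077, 673), -1) = Pow(-21404, -1) = Rational(-1, 21404)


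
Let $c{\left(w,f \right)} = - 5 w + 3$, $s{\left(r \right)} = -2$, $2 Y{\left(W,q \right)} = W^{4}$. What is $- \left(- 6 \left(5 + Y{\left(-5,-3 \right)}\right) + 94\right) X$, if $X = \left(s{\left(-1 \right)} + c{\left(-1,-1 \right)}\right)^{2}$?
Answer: $65196$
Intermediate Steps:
$Y{\left(W,q \right)} = \frac{W^{4}}{2}$
$c{\left(w,f \right)} = 3 - 5 w$
$X = 36$ ($X = \left(-2 + \left(3 - -5\right)\right)^{2} = \left(-2 + \left(3 + 5\right)\right)^{2} = \left(-2 + 8\right)^{2} = 6^{2} = 36$)
$- \left(- 6 \left(5 + Y{\left(-5,-3 \right)}\right) + 94\right) X = - \left(- 6 \left(5 + \frac{\left(-5\right)^{4}}{2}\right) + 94\right) 36 = - \left(- 6 \left(5 + \frac{1}{2} \cdot 625\right) + 94\right) 36 = - \left(- 6 \left(5 + \frac{625}{2}\right) + 94\right) 36 = - \left(\left(-6\right) \frac{635}{2} + 94\right) 36 = - \left(-1905 + 94\right) 36 = - \left(-1811\right) 36 = \left(-1\right) \left(-65196\right) = 65196$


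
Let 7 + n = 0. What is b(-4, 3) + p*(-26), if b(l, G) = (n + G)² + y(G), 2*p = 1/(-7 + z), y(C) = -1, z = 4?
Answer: 58/3 ≈ 19.333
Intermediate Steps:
n = -7 (n = -7 + 0 = -7)
p = -⅙ (p = 1/(2*(-7 + 4)) = (½)/(-3) = (½)*(-⅓) = -⅙ ≈ -0.16667)
b(l, G) = -1 + (-7 + G)² (b(l, G) = (-7 + G)² - 1 = -1 + (-7 + G)²)
b(-4, 3) + p*(-26) = (-1 + (-7 + 3)²) - ⅙*(-26) = (-1 + (-4)²) + 13/3 = (-1 + 16) + 13/3 = 15 + 13/3 = 58/3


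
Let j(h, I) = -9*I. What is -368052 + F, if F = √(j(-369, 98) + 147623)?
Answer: -368052 + √146741 ≈ -3.6767e+5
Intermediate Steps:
F = √146741 (F = √(-9*98 + 147623) = √(-882 + 147623) = √146741 ≈ 383.07)
-368052 + F = -368052 + √146741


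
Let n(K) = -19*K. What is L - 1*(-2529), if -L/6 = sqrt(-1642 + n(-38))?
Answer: 2529 - 12*I*sqrt(230) ≈ 2529.0 - 181.99*I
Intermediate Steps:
L = -12*I*sqrt(230) (L = -6*sqrt(-1642 - 19*(-38)) = -6*sqrt(-1642 + 722) = -12*I*sqrt(230) ≈ -181.99*I)
L - 1*(-2529) = -12*I*sqrt(230) - 1*(-2529) = -12*I*sqrt(230) + 2529 = 2529 - 12*I*sqrt(230)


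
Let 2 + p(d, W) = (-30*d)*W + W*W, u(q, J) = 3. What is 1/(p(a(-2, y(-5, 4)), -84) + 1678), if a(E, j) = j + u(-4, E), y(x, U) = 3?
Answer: 1/23852 ≈ 4.1925e-5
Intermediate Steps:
a(E, j) = 3 + j (a(E, j) = j + 3 = 3 + j)
p(d, W) = -2 + W² - 30*W*d (p(d, W) = -2 + ((-30*d)*W + W*W) = -2 + (-30*W*d + W²) = -2 + (W² - 30*W*d) = -2 + W² - 30*W*d)
1/(p(a(-2, y(-5, 4)), -84) + 1678) = 1/((-2 + (-84)² - 30*(-84)*(3 + 3)) + 1678) = 1/((-2 + 7056 - 30*(-84)*6) + 1678) = 1/((-2 + 7056 + 15120) + 1678) = 1/(22174 + 1678) = 1/23852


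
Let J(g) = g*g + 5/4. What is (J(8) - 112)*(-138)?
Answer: 12903/2 ≈ 6451.5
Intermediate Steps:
J(g) = 5/4 + g² (J(g) = g² + 5*(¼) = g² + 5/4 = 5/4 + g²)
(J(8) - 112)*(-138) = ((5/4 + 8²) - 112)*(-138) = ((5/4 + 64) - 112)*(-138) = (261/4 - 112)*(-138) = -187/4*(-138) = 12903/2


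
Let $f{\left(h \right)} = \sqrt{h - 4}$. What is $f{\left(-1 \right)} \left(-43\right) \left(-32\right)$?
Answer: $1376 i \sqrt{5} \approx 3076.8 i$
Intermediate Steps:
$f{\left(h \right)} = \sqrt{-4 + h}$
$f{\left(-1 \right)} \left(-43\right) \left(-32\right) = \sqrt{-4 - 1} \left(-43\right) \left(-32\right) = \sqrt{-5} \left(-43\right) \left(-32\right) = i \sqrt{5} \left(-43\right) \left(-32\right) = - 43 i \sqrt{5} \left(-32\right) = 1376 i \sqrt{5}$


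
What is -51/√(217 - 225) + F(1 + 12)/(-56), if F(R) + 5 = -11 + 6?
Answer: 5/28 + 51*I*√2/4 ≈ 0.17857 + 18.031*I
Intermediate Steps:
F(R) = -10 (F(R) = -5 + (-11 + 6) = -5 - 5 = -10)
-51/√(217 - 225) + F(1 + 12)/(-56) = -51/√(217 - 225) - 10/(-56) = -51*(-I*√2/4) - 10*(-1/56) = -51*(-I*√2/4) + 5/28 = -(-51)*I*√2/4 + 5/28 = 51*I*√2/4 + 5/28 = 5/28 + 51*I*√2/4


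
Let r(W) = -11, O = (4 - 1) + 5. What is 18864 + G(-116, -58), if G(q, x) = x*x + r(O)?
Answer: 22217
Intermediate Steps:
O = 8 (O = 3 + 5 = 8)
G(q, x) = -11 + x² (G(q, x) = x*x - 11 = x² - 11 = -11 + x²)
18864 + G(-116, -58) = 18864 + (-11 + (-58)²) = 18864 + (-11 + 3364) = 18864 + 3353 = 22217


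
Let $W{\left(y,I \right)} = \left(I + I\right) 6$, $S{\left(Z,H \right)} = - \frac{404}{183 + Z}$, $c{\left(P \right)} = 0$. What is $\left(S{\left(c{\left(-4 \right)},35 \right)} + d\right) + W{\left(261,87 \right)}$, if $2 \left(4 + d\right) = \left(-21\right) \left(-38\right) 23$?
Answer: $\frac{1869307}{183} \approx 10215.0$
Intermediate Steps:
$d = 9173$ ($d = -4 + \frac{\left(-21\right) \left(-38\right) 23}{2} = -4 + \frac{798 \cdot 23}{2} = -4 + \frac{1}{2} \cdot 18354 = -4 + 9177 = 9173$)
$W{\left(y,I \right)} = 12 I$ ($W{\left(y,I \right)} = 2 I 6 = 12 I$)
$\left(S{\left(c{\left(-4 \right)},35 \right)} + d\right) + W{\left(261,87 \right)} = \left(- \frac{404}{183 + 0} + 9173\right) + 12 \cdot 87 = \left(- \frac{404}{183} + 9173\right) + 1044 = \frac{1678255}{183} + 1044 = \frac{1869307}{183}$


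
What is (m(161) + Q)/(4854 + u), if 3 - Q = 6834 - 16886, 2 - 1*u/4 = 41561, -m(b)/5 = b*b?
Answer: 19925/26897 ≈ 0.74079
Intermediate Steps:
m(b) = -5*b² (m(b) = -5*b*b = -5*b²)
u = -166236 (u = 8 - 4*41561 = 8 - 166244 = -166236)
Q = 10055 (Q = 3 - (6834 - 16886) = 3 - 1*(-10052) = 3 + 10052 = 10055)
(m(161) + Q)/(4854 + u) = (-5*161² + 10055)/(4854 - 166236) = (-5*25921 + 10055)/(-161382) = (-129605 + 10055)*(-1/161382) = -119550*(-1/161382) = 19925/26897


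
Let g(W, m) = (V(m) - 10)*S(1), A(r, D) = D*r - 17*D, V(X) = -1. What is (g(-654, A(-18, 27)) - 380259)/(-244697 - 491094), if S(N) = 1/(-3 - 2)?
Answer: 271612/525565 ≈ 0.51680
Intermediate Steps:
S(N) = -⅕ (S(N) = 1/(-5) = -⅕)
A(r, D) = -17*D + D*r
g(W, m) = 11/5 (g(W, m) = (-1 - 10)*(-⅕) = -11*(-⅕) = 11/5)
(g(-654, A(-18, 27)) - 380259)/(-244697 - 491094) = (11/5 - 380259)/(-244697 - 491094) = -1901284/5/(-735791) = -1901284/5*(-1/735791) = 271612/525565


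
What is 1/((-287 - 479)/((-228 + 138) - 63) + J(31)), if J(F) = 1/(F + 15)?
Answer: 7038/35389 ≈ 0.19888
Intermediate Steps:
J(F) = 1/(15 + F)
1/((-287 - 479)/((-228 + 138) - 63) + J(31)) = 1/((-287 - 479)/((-228 + 138) - 63) + 1/(15 + 31)) = 1/(-766/(-90 - 63) + 1/46) = 1/(-766/(-153) + 1/46) = 1/(-766*(-1/153) + 1/46) = 1/(766/153 + 1/46) = 1/(35389/7038) = 7038/35389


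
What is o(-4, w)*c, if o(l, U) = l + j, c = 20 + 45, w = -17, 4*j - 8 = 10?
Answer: 65/2 ≈ 32.500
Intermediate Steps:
j = 9/2 (j = 2 + (¼)*10 = 2 + 5/2 = 9/2 ≈ 4.5000)
c = 65
o(l, U) = 9/2 + l (o(l, U) = l + 9/2 = 9/2 + l)
o(-4, w)*c = (9/2 - 4)*65 = (½)*65 = 65/2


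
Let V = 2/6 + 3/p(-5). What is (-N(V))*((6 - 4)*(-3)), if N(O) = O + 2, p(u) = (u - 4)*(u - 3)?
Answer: 57/4 ≈ 14.250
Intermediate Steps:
p(u) = (-4 + u)*(-3 + u)
V = 3/8 (V = 2/6 + 3/(12 + (-5)**2 - 7*(-5)) = 2*(1/6) + 3/(12 + 25 + 35) = 1/3 + 3/72 = 1/3 + 3*(1/72) = 1/3 + 1/24 = 3/8 ≈ 0.37500)
N(O) = 2 + O
(-N(V))*((6 - 4)*(-3)) = (-(2 + 3/8))*((6 - 4)*(-3)) = (-1*19/8)*(2*(-3)) = -19/8*(-6) = 57/4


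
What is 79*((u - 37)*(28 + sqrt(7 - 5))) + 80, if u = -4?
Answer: -90612 - 3239*sqrt(2) ≈ -95193.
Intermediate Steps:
79*((u - 37)*(28 + sqrt(7 - 5))) + 80 = 79*((-4 - 37)*(28 + sqrt(7 - 5))) + 80 = 79*(-41*(28 + sqrt(2))) + 80 = 79*(-1148 - 41*sqrt(2)) + 80 = (-90692 - 3239*sqrt(2)) + 80 = -90612 - 3239*sqrt(2)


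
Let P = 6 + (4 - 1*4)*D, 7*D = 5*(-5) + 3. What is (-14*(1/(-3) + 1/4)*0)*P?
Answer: 0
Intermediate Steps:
D = -22/7 (D = (5*(-5) + 3)/7 = (-25 + 3)/7 = (1/7)*(-22) = -22/7 ≈ -3.1429)
P = 6 (P = 6 + (4 - 1*4)*(-22/7) = 6 + (4 - 4)*(-22/7) = 6 + 0*(-22/7) = 6 + 0 = 6)
(-14*(1/(-3) + 1/4)*0)*P = -14*(1/(-3) + 1/4)*0*6 = -14*(1*(-1/3) + 1*(1/4))*0*6 = -14*(-1/3 + 1/4)*0*6 = -(-7)*0/6*6 = -14*0*6 = 0*6 = 0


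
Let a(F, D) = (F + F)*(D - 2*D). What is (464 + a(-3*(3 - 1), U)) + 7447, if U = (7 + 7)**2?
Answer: 10263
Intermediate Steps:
U = 196 (U = 14**2 = 196)
a(F, D) = -2*D*F (a(F, D) = (2*F)*(-D) = -2*D*F)
(464 + a(-3*(3 - 1), U)) + 7447 = (464 - 2*196*(-3*(3 - 1))) + 7447 = (464 - 2*196*(-3*2)) + 7447 = (464 - 2*196*(-6)) + 7447 = (464 + 2352) + 7447 = 2816 + 7447 = 10263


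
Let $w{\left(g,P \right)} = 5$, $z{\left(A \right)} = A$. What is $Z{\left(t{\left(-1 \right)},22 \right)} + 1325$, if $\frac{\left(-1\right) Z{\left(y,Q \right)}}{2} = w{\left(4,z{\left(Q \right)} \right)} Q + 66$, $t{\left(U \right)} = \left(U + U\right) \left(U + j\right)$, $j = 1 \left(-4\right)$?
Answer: $973$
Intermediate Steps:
$j = -4$
$t{\left(U \right)} = 2 U \left(-4 + U\right)$ ($t{\left(U \right)} = \left(U + U\right) \left(U - 4\right) = 2 U \left(-4 + U\right)$)
$Z{\left(y,Q \right)} = -132 - 10 Q$ ($Z{\left(y,Q \right)} = - 2 \left(5 Q + 66\right) = - 2 \left(66 + 5 Q\right) = -132 - 10 Q$)
$Z{\left(t{\left(-1 \right)},22 \right)} + 1325 = \left(-132 - 220\right) + 1325 = -352 + 1325 = 973$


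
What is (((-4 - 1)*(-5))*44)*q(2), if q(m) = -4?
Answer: -4400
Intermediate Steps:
(((-4 - 1)*(-5))*44)*q(2) = (((-4 - 1)*(-5))*44)*(-4) = (-5*(-5)*44)*(-4) = (25*44)*(-4) = 1100*(-4) = -4400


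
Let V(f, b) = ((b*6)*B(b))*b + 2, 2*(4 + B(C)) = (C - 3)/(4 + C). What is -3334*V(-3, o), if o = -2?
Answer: 413416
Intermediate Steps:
B(C) = -4 + (-3 + C)/(2*(4 + C)) (B(C) = -4 + ((C - 3)/(4 + C))/2 = -4 + ((-3 + C)/(4 + C))/2 = -4 + (-3 + C)/(2*(4 + C)))
V(f, b) = 2 + 21*b²*(-5 - b)/(4 + b) (V(f, b) = ((b*6)*(7*(-5 - b)/(2*(4 + b))))*b + 2 = ((6*b)*(7*(-5 - b)/(2*(4 + b))))*b + 2 = (21*b*(-5 - b)/(4 + b))*b + 2 = 21*b²*(-5 - b)/(4 + b) + 2 = 2 + 21*b²*(-5 - b)/(4 + b))
-3334*V(-3, o) = -3334*(8 + 2*(-2) - 21*(-2)²*(5 - 2))/(4 - 2) = -3334*(8 - 4 - 21*4*3)/2 = -1667*(8 - 4 - 252) = -1667*(-248) = -3334*(-124) = 413416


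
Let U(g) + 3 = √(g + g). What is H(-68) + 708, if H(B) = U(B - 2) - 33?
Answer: 672 + 2*I*√35 ≈ 672.0 + 11.832*I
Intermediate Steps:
U(g) = -3 + √2*√g (U(g) = -3 + √(g + g) = -3 + √(2*g) = -3 + √2*√g)
H(B) = -36 + √2*√(-2 + B) (H(B) = (-3 + √2*√(B - 2)) - 33 = (-3 + √2*√(-2 + B)) - 33 = -36 + √2*√(-2 + B))
H(-68) + 708 = (-36 + √(-4 + 2*(-68))) + 708 = (-36 + √(-4 - 136)) + 708 = (-36 + √(-140)) + 708 = (-36 + 2*I*√35) + 708 = 672 + 2*I*√35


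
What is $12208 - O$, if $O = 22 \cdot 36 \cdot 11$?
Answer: $3496$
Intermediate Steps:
$O = 8712$ ($O = 792 \cdot 11 = 8712$)
$12208 - O = 12208 - 8712 = 3496$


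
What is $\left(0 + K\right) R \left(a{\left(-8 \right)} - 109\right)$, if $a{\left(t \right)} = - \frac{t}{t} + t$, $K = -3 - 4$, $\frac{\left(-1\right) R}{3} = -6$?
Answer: $14868$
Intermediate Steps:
$R = 18$ ($R = \left(-3\right) \left(-6\right) = 18$)
$K = -7$
$a{\left(t \right)} = -1 + t$ ($a{\left(t \right)} = \left(-1\right) 1 + t = -1 + t$)
$\left(0 + K\right) R \left(a{\left(-8 \right)} - 109\right) = \left(0 - 7\right) 18 \left(\left(-1 - 8\right) - 109\right) = \left(-7\right) 18 \left(-9 - 109\right) = \left(-126\right) \left(-118\right) = 14868$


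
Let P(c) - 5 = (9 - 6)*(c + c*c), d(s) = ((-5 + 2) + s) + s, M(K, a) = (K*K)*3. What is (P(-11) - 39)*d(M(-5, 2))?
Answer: 43512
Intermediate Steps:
M(K, a) = 3*K**2 (M(K, a) = K**2*3 = 3*K**2)
d(s) = -3 + 2*s (d(s) = (-3 + s) + s = -3 + 2*s)
P(c) = 5 + 3*c + 3*c**2 (P(c) = 5 + (9 - 6)*(c + c*c) = 5 + 3*(c + c**2) = 5 + (3*c + 3*c**2) = 5 + 3*c + 3*c**2)
(P(-11) - 39)*d(M(-5, 2)) = ((5 + 3*(-11) + 3*(-11)**2) - 39)*(-3 + 2*(3*(-5)**2)) = ((5 - 33 + 3*121) - 39)*(-3 + 2*(3*25)) = ((5 - 33 + 363) - 39)*(-3 + 2*75) = (335 - 39)*(-3 + 150) = 296*147 = 43512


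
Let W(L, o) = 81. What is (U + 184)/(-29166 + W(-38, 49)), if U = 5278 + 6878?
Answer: -2468/5817 ≈ -0.42427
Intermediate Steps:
U = 12156
(U + 184)/(-29166 + W(-38, 49)) = (12156 + 184)/(-29166 + 81) = 12340/(-29085) = 12340*(-1/29085) = -2468/5817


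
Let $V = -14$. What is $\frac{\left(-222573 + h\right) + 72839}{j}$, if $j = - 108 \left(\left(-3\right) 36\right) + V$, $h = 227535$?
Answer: $\frac{77801}{11650} \approx 6.6782$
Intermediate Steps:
$j = 11650$ ($j = - 108 \left(\left(-3\right) 36\right) - 14 = \left(-108\right) \left(-108\right) - 14 = 11664 - 14 = 11650$)
$\frac{\left(-222573 + h\right) + 72839}{j} = \frac{\left(-222573 + 227535\right) + 72839}{11650} = \left(4962 + 72839\right) \frac{1}{11650} = 77801 \cdot \frac{1}{11650} = \frac{77801}{11650}$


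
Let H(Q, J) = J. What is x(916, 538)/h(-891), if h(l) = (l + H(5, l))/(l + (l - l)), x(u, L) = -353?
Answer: -353/2 ≈ -176.50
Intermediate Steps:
h(l) = 2 (h(l) = (l + l)/(l + (l - l)) = (2*l)/(l + 0) = (2*l)/l = 2)
x(916, 538)/h(-891) = -353/2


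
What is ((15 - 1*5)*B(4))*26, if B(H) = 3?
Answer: 780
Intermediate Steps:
((15 - 1*5)*B(4))*26 = ((15 - 1*5)*3)*26 = ((15 - 5)*3)*26 = (10*3)*26 = 30*26 = 780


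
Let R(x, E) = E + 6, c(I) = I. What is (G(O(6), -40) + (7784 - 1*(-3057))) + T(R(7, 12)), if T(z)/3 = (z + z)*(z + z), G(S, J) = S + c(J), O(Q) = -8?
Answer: 14681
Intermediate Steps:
R(x, E) = 6 + E
G(S, J) = J + S (G(S, J) = S + J = J + S)
T(z) = 12*z² (T(z) = 3*((z + z)*(z + z)) = 3*((2*z)*(2*z)) = 3*(4*z²) = 12*z²)
(G(O(6), -40) + (7784 - 1*(-3057))) + T(R(7, 12)) = ((-40 - 8) + (7784 - 1*(-3057))) + 12*(6 + 12)² = (-48 + (7784 + 3057)) + 12*18² = (-48 + 10841) + 12*324 = 10793 + 3888 = 14681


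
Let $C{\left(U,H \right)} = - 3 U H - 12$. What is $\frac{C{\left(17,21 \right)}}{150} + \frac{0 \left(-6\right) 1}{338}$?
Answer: $- \frac{361}{50} \approx -7.22$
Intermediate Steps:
$C{\left(U,H \right)} = -12 - 3 H U$ ($C{\left(U,H \right)} = - 3 H U - 12 = -12 - 3 H U$)
$\frac{C{\left(17,21 \right)}}{150} + \frac{0 \left(-6\right) 1}{338} = \frac{-12 - 63 \cdot 17}{150} + \frac{0 \left(-6\right) 1}{338} = \left(-12 - 1071\right) \frac{1}{150} + 0 \cdot 1 \cdot \frac{1}{338} = \left(-1083\right) \frac{1}{150} + 0 \cdot \frac{1}{338} = - \frac{361}{50} + 0 = - \frac{361}{50}$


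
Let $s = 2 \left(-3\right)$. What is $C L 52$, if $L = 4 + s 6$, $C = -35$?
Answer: $58240$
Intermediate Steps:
$s = -6$
$L = -32$ ($L = 4 - 36 = -32$)
$C L 52 = \left(-35\right) \left(-32\right) 52 = 1120 \cdot 52 = 58240$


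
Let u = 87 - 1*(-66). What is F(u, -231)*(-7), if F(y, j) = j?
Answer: 1617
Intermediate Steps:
u = 153 (u = 87 + 66 = 153)
F(u, -231)*(-7) = -231*(-7) = 1617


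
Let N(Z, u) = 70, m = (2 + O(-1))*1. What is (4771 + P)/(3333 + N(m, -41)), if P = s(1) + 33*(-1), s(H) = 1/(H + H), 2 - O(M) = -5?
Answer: 9477/6806 ≈ 1.3924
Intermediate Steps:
O(M) = 7 (O(M) = 2 - 1*(-5) = 2 + 5 = 7)
m = 9 (m = (2 + 7)*1 = 9*1 = 9)
s(H) = 1/(2*H)
P = -65/2 (P = (1/2)/1 + 33*(-1) = (1/2)*1 - 33 = 1/2 - 33 = -65/2 ≈ -32.500)
(4771 + P)/(3333 + N(m, -41)) = (4771 - 65/2)/(3333 + 70) = (9477/2)/3403 = (9477/2)*(1/3403) = 9477/6806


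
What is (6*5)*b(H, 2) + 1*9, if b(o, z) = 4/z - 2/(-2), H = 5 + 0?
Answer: 99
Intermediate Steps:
H = 5
b(o, z) = 1 + 4/z (b(o, z) = 4/z - 2*(-½) = 4/z + 1 = 1 + 4/z)
(6*5)*b(H, 2) + 1*9 = (6*5)*((4 + 2)/2) + 1*9 = 30*((½)*6) + 9 = 30*3 + 9 = 90 + 9 = 99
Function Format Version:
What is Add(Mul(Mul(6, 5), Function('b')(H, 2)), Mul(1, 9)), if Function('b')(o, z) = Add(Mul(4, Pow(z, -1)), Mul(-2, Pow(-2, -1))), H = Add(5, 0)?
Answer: 99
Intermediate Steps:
H = 5
Function('b')(o, z) = Add(1, Mul(4, Pow(z, -1))) (Function('b')(o, z) = Add(Mul(4, Pow(z, -1)), Mul(-2, Rational(-1, 2))) = Add(Mul(4, Pow(z, -1)), 1) = Add(1, Mul(4, Pow(z, -1))))
Add(Mul(Mul(6, 5), Function('b')(H, 2)), Mul(1, 9)) = Add(Mul(Mul(6, 5), Mul(Pow(2, -1), Add(4, 2))), Mul(1, 9)) = Add(Mul(30, Mul(Rational(1, 2), 6)), 9) = Add(Mul(30, 3), 9) = Add(90, 9) = 99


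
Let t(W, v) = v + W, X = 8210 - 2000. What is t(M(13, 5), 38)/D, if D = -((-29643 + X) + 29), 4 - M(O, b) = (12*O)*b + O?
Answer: -751/23404 ≈ -0.032089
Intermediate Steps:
X = 6210
M(O, b) = 4 - O - 12*O*b (M(O, b) = 4 - ((12*O)*b + O) = 4 - (12*O*b + O) = 4 - (O + 12*O*b) = 4 + (-O - 12*O*b) = 4 - O - 12*O*b)
t(W, v) = W + v
D = 23404 (D = -((-29643 + 6210) + 29) = -(-23433 + 29) = -1*(-23404) = 23404)
t(M(13, 5), 38)/D = ((4 - 1*13 - 12*13*5) + 38)/23404 = ((4 - 13 - 780) + 38)*(1/23404) = (-789 + 38)*(1/23404) = -751*1/23404 = -751/23404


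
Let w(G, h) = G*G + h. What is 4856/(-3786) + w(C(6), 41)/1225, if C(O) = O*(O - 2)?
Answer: -1806319/2318925 ≈ -0.77895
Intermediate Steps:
C(O) = O*(-2 + O)
w(G, h) = h + G**2 (w(G, h) = G**2 + h = h + G**2)
4856/(-3786) + w(C(6), 41)/1225 = 4856/(-3786) + (41 + (6*(-2 + 6))**2)/1225 = 4856*(-1/3786) + (41 + (6*4)**2)*(1/1225) = -2428/1893 + (41 + 24**2)*(1/1225) = -2428/1893 + (41 + 576)*(1/1225) = -2428/1893 + 617*(1/1225) = -2428/1893 + 617/1225 = -1806319/2318925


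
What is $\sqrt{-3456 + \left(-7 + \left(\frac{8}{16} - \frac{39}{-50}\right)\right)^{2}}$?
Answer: $\frac{i \sqrt{2139551}}{25} \approx 58.509 i$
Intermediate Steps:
$\sqrt{-3456 + \left(-7 + \left(\frac{8}{16} - \frac{39}{-50}\right)\right)^{2}} = \sqrt{-3456 + \left(-7 + \left(8 \cdot \frac{1}{16} - - \frac{39}{50}\right)\right)^{2}} = \sqrt{-3456 + \left(-7 + \left(\frac{1}{2} + \frac{39}{50}\right)\right)^{2}} = \sqrt{-3456 + \left(-7 + \frac{32}{25}\right)^{2}} = \sqrt{-3456 + \left(- \frac{143}{25}\right)^{2}} = \sqrt{-3456 + \frac{20449}{625}} = \sqrt{- \frac{2139551}{625}} = \frac{i \sqrt{2139551}}{25}$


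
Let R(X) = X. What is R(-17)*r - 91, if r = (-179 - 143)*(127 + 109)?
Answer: 1291773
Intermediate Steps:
r = -75992 (r = -322*236 = -75992)
R(-17)*r - 91 = -17*(-75992) - 91 = 1291864 - 91 = 1291773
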